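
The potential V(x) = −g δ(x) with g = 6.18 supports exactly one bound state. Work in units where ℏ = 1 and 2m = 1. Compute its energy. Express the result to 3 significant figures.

The bound state is ψ(x) = √κ e^{−κ|x|}. The derivative jump ψ'(0⁺) − ψ'(0⁻) = −(2mg/ℏ²)ψ(0) fixes κ = mg/ℏ² = 3.090.
Then E = −ℏ²κ²/(2m) = −mg²/(2ℏ²) = -9.548.

E = -9.55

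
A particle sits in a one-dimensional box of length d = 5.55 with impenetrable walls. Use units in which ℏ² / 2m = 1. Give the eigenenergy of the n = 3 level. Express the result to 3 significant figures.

E = 2.88

Requiring ψ(0) = ψ(d) = 0 quantises k = nπ/d, hence E_n = ℏ²k²/2m = n²π²ℏ²/(2md²).
E_3 = 3² × π² / (2 × 0.5 × 5.55²) = 2.884.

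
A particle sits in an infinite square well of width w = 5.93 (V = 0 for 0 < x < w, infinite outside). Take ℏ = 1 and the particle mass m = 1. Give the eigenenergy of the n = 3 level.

E = 1.26

The infinite-well eigenfunctions ψ_n = √(2/w) sin(nπx/w) vanish at both walls, giving E_n = n²π²ℏ²/(2mw²).
E_3 = 3² × π² / (2 × 1 × 5.93²) = 1.263.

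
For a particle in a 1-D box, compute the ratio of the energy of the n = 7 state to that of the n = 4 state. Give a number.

Since E_n ∝ n², the ratio is (7/4)² = 3.0625.

3.0625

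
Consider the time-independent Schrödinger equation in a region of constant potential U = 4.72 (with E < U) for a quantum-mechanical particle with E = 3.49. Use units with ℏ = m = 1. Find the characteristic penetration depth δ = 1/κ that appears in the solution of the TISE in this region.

δ = 0.638

Since E < U the TISE in this region is ψ'' = κ²ψ with κ = √(2m(U − E))/ℏ.
κ = √(2 × 1 × 1.23) = 1.568. The penetration depth is δ = 1/κ = 0.638.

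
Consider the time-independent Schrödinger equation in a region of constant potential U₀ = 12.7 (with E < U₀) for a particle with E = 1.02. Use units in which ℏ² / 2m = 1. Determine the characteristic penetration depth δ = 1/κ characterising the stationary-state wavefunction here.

δ = 0.293

Since E < U₀ the TISE in this region is ψ'' = κ²ψ with κ = √(2m(U₀ − E))/ℏ.
κ = √(2 × 0.5 × 11.68) = 3.418. The penetration depth is δ = 1/κ = 0.293.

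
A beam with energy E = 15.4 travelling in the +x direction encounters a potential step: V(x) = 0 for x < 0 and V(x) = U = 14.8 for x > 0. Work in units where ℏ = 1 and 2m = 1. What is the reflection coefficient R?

On each side the TISE gives plane waves with k = √(2m(E − V))/ℏ: k₁ = √(2·½·15.4) = 3.924, k₂ = √(2·½·0.6) = 0.7746.
Matching ψ and ψ′ at x = 0 gives r = (k₁ − k₂)/(k₁ + k₂), so R = r² = 0.4493 and T = 1 − R = 0.5507.

R = 0.449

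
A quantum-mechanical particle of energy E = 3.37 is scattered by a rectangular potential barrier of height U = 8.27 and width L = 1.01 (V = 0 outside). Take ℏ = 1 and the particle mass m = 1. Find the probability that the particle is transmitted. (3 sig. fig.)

T = 0.00691

E < U: inside the barrier ψ ∝ e^{±κx} with κ = √(2m(U − E))/ℏ = 3.130.
κL = 3.162, sinh(κL) = 11.79.
The exact tunnelling result is T⁻¹ = 1 + U² sinh²(κL) / [4E(U − E)] = 144.8, so T = 0.00691.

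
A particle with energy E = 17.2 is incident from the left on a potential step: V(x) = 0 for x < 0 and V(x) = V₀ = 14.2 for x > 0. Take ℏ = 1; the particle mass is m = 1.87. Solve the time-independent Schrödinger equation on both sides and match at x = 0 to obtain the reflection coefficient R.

R = 0.169

The wavenumbers are k₁ = √(2mE)/ℏ = 8.020 on the left and k₂ = √(2m(E − V₀))/ℏ = 3.350 on the right.
Continuity of ψ and ψ′ at the step yields the reflection amplitude r = (k₁ − k₂)/(k₁ + k₂) = 0.4108; thus R = |r|² = 0.1688, T = 0.8312.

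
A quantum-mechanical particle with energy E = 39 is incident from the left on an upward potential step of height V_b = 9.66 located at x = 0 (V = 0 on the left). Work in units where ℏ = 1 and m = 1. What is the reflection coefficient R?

R = 0.00505

On each side the TISE gives plane waves with k = √(2m(E − V))/ℏ: k₁ = √(2·1·39) = 8.832, k₂ = √(2·1·29.34) = 7.660.
Continuity of ψ and ψ′ at the step yields the reflection amplitude r = (k₁ − k₂)/(k₁ + k₂) = 0.07103; thus R = |r|² = 0.005046, T = 0.9950.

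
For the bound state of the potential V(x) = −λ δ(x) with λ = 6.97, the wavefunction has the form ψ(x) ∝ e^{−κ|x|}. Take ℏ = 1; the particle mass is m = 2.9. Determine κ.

Integrating the TISE across x = 0 gives the cusp condition ψ'(0⁺) − ψ'(0⁻) = −(2mλ/ℏ²)ψ(0).
With ψ ∝ e^{−κ|x|} this yields −2κ = −2mλ/ℏ², so κ = mλ/ℏ² = 20.21.

κ = 20.2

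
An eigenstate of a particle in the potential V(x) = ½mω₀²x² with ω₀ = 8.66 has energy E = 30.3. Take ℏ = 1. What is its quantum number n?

n = 3

E_n = ℏω₀(n + ½) ⇒ n = E/(ℏω₀) − ½ = 30.3/8.66 − 0.5 = 2.999 → n = 3.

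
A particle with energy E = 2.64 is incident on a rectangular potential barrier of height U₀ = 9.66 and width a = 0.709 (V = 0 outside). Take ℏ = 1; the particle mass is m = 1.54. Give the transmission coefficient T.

T = 0.00434

Since E < U₀ the interior solution is evanescent with decay constant κ = √(2m(U₀ − E))/ℏ = 4.650.
κa = 3.297, sinh(κa) = 13.49.
The exact tunnelling result is T⁻¹ = 1 + U₀² sinh²(κa) / [4E(U₀ − E)] = 230.2, so T = 0.00434.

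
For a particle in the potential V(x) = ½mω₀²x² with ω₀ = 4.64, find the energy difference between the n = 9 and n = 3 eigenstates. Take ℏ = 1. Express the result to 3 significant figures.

E_n = ℏω₀(n + ½), so ΔE = (9 − 3) ℏω₀ = 6 × 4.64 = 27.84.

ΔE = 27.8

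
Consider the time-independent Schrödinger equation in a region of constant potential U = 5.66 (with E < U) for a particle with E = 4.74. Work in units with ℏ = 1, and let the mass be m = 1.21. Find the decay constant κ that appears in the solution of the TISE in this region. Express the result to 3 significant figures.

κ = 1.49

Since E < U the TISE in this region is ψ'' = κ²ψ with κ = √(2m(U − E))/ℏ.
κ = √(2 × 1.21 × 0.92) = 1.492.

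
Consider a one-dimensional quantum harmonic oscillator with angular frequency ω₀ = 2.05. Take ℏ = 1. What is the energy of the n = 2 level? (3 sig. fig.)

E = 5.13

Using E_n = (n + ½)ℏω₀: E_2 = 2.5 × 2.05 = 5.125.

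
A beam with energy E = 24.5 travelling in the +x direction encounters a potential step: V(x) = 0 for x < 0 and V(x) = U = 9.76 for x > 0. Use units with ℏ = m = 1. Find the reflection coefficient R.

The wavenumbers are k₁ = √(2mE)/ℏ = 7.000 on the left and k₂ = √(2m(E − U))/ℏ = 5.430 on the right.
Continuity of ψ and ψ′ at the step yields the reflection amplitude r = (k₁ − k₂)/(k₁ + k₂) = 0.1263; thus R = |r|² = 0.01596, T = 0.9840.

R = 0.0160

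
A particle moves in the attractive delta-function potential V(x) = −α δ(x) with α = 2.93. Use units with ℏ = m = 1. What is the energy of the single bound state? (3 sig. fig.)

The bound state is ψ(x) = √κ e^{−κ|x|}. The derivative jump ψ'(0⁺) − ψ'(0⁻) = −(2mα/ℏ²)ψ(0) fixes κ = mα/ℏ² = 2.930.
Then E = −ℏ²κ²/(2m) = −mα²/(2ℏ²) = -4.292.

E = -4.29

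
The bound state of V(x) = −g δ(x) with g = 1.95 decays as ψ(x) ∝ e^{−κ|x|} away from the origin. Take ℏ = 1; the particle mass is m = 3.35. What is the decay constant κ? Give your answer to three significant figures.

κ = 6.53

Integrate −(ℏ²/2m)ψ'' − gδ(x)ψ = Eψ from −ε to +ε: the ψ'' term gives ψ'(0⁺) − ψ'(0⁻) and the δ term gives −(2mg/ℏ²)ψ(0).
With ψ ∝ e^{−κ|x|} this yields −2κ = −2mg/ℏ², so κ = mg/ℏ² = 6.533.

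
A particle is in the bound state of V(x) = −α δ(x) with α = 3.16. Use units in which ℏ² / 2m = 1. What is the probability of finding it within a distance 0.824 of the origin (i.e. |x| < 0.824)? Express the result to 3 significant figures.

P = 0.926

The normalised bound state is ψ = √κ e^{−κ|x|} with κ = mα/ℏ² = 1.580.
P(|x| < d) = ∫_{−d}^{d} κ e^{−2κ|x|} dx = 1 − e^{−2κd} = 1 − e^{−2.604} = 0.9260.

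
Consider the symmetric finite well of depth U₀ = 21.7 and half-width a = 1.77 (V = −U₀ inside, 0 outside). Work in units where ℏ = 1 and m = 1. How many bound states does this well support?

N = 8

Define the well-strength parameter z₀ = (a/ℏ)√(2mU₀) = 1.77 × √(2·1·21.7) = 11.66.
The even/odd transcendental equations gain one root per π/2 in z₀, giving N = 1 + ⌊2z₀/π⌋ = 1 + ⌊7.423⌋ = 8.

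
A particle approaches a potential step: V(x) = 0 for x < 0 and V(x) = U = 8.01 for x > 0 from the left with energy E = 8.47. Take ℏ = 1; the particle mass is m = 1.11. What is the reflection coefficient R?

R = 0.387

On each side the TISE gives plane waves with k = √(2m(E − V))/ℏ: k₁ = √(2·1.11·8.47) = 4.336, k₂ = √(2·1.11·0.46) = 1.011.
Continuity of ψ and ψ′ at the step yields the reflection amplitude r = (k₁ − k₂)/(k₁ + k₂) = 0.6220; thus R = |r|² = 0.3869, T = 0.6131.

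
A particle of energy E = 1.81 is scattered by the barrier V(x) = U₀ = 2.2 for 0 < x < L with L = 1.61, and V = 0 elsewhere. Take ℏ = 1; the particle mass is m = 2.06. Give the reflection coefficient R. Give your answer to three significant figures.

R = 0.961

Since E < U₀ the interior solution is evanescent with decay constant κ = √(2m(U₀ − E))/ℏ = 1.268.
κL = 2.041, sinh(κL) = 3.784.
Matching ψ, ψ′ at both faces gives T = [1 + U₀² sinh²(κL) / (4E(U₀ − E))]⁻¹ = 1/25.54 = 0.0392.
R = 1 − T = 0.961.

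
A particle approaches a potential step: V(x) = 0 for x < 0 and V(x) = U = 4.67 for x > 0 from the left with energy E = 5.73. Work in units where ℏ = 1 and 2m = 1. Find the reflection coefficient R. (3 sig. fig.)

R = 0.159

On each side the TISE gives plane waves with k = √(2m(E − V))/ℏ: k₁ = √(2·½·5.73) = 2.394, k₂ = √(2·½·1.06) = 1.030.
Continuity of ψ and ψ′ at the step yields the reflection amplitude r = (k₁ − k₂)/(k₁ + k₂) = 0.3985; thus R = |r|² = 0.1588, T = 0.8412.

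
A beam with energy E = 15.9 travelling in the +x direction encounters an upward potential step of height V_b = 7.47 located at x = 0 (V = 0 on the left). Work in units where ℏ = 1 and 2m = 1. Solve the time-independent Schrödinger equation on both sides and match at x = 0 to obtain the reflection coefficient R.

The wavenumbers are k₁ = √(2mE)/ℏ = 3.987 on the left and k₂ = √(2m(E − V_b))/ℏ = 2.903 on the right.
Continuity of ψ and ψ′ at the step yields the reflection amplitude r = (k₁ − k₂)/(k₁ + k₂) = 0.1573; thus R = |r|² = 0.02475, T = 0.9753.

R = 0.0247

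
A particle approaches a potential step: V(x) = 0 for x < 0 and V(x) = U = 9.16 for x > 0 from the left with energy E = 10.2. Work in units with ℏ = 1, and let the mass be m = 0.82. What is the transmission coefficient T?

T = 0.734

On each side the TISE gives plane waves with k = √(2m(E − V))/ℏ: k₁ = √(2·0.82·10.2) = 4.090, k₂ = √(2·0.82·1.04) = 1.306.
Matching ψ and ψ′ at x = 0 gives r = (k₁ − k₂)/(k₁ + k₂), so R = r² = 0.2662 and T = 1 − R = 0.7338.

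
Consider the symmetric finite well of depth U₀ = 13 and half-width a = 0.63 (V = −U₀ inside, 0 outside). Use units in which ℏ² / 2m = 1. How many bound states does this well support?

N = 2

Define the well-strength parameter z₀ = (a/ℏ)√(2mU₀) = 0.63 × √(2·0.5·13) = 2.271.
A new bound state (alternating even/odd) appears each time z₀ passes a multiple of π/2, so N = ⌊2z₀/π⌋ + 1 = ⌊1.446⌋ + 1 = 2.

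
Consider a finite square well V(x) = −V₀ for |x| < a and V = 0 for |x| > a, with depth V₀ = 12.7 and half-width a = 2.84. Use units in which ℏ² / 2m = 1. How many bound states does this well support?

N = 7

The dimensionless depth is z₀ = a√(2mV₀)/ℏ = 2.84 × √(12.70) = 10.12.
A new bound state (alternating even/odd) appears each time z₀ passes a multiple of π/2, so N = ⌊2z₀/π⌋ + 1 = ⌊6.443⌋ + 1 = 7.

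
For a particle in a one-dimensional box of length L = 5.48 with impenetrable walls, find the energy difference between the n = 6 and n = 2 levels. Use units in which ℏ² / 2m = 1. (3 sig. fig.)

E_n = n²π²ℏ²/(2mL²), so ΔE = (6² − 2²) π²ℏ²/(2mL²).
ΔE = 32 × π² / (2 × 0.5 × 5.48²) = 10.52.

ΔE = 10.5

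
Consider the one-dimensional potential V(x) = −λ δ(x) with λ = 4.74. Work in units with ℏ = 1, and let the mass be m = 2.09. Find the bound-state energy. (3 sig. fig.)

For x ≠ 0 the bound state is ψ ∝ e^{−κ|x|}; integrating the TISE across the delta gives the cusp condition 2κ = 2mλ/ℏ², so κ = 9.907.
Then E = −ℏ²κ²/(2m) = −mλ²/(2ℏ²) = -23.48.

E = -23.5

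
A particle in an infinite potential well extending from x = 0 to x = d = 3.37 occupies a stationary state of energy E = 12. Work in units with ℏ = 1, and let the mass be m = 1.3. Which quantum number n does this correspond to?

For an infinite well E_n = n²π²ℏ²/(2md²), so n = (d/πℏ)√(2mE).
n = (3.37/π) × √(2 × 1.3 × 12) = 5.992 → n = 6.

n = 6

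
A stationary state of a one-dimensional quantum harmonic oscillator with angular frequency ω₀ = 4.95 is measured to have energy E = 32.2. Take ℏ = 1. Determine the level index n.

n = 6

E_n = ℏω₀(n + ½) ⇒ n = E/(ℏω₀) − ½ = 32.2/4.95 − 0.5 = 6.005 → n = 6.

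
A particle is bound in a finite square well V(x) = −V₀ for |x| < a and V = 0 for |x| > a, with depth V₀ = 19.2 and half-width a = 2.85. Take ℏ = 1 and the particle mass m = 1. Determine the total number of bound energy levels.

Define the well-strength parameter z₀ = (a/ℏ)√(2mV₀) = 2.85 × √(2·1·19.2) = 17.66.
The even/odd transcendental equations gain one root per π/2 in z₀, giving N = 1 + ⌊2z₀/π⌋ = 1 + ⌊11.24⌋ = 12.

N = 12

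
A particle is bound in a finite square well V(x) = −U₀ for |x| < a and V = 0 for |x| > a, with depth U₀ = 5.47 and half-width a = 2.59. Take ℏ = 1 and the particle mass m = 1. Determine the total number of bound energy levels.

N = 6

Define the well-strength parameter z₀ = (a/ℏ)√(2mU₀) = 2.59 × √(2·1·5.47) = 8.567.
A new bound state (alternating even/odd) appears each time z₀ passes a multiple of π/2, so N = ⌊2z₀/π⌋ + 1 = ⌊5.454⌋ + 1 = 6.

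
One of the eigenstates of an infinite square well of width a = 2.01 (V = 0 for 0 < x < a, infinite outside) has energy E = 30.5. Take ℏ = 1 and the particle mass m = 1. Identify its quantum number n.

From E_n = n²π²ℏ²/(2ma²) invert to n = √(2ma²E)/(πℏ).
n = (2.01/π) × √(2 × 1 × 30.5) = 4.997 → n = 5.

n = 5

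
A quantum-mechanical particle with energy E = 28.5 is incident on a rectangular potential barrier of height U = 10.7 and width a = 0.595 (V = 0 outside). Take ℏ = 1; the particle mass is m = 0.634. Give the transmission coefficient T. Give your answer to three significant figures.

Above the barrier the interior wavenumber is k₂ = √(2m(E − U))/ℏ = 4.751, giving phase k₂a = 2.827.
T = [1 + U² sin²(k₂a) / (4E(E − U))]⁻¹ = 1/1.005 = 0.995.

T = 0.995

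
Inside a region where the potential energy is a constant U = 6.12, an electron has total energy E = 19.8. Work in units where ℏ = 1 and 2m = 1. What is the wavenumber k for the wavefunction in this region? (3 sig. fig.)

k = 3.70

With E > U the solution is oscillatory, ψ ∝ e^{±ikx} with k = √(2m(E − U))/ℏ.
k = √(2 × 0.5 × 13.68) = 3.699.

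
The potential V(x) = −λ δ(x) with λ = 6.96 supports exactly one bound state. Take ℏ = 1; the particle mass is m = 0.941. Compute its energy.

The bound state is ψ(x) = √κ e^{−κ|x|}. The derivative jump ψ'(0⁺) − ψ'(0⁻) = −(2mλ/ℏ²)ψ(0) fixes κ = mλ/ℏ² = 6.549.
Then E = −ℏ²κ²/(2m) = −mλ²/(2ℏ²) = -22.79.

E = -22.8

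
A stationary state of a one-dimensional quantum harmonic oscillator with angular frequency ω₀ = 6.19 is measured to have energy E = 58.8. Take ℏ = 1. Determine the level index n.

n = 9

Invert E_n = (n + ½)ℏω₀: n = E/ℏω₀ − ½ = 8.999, so n = 9.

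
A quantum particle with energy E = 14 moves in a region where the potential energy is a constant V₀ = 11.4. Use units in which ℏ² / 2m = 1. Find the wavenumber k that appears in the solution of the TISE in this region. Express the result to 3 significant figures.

With E > V₀ the solution is oscillatory, ψ ∝ e^{±ikx} with k = √(2m(E − V₀))/ℏ.
k = √(2 × 0.5 × 2.6) = 1.612.

k = 1.61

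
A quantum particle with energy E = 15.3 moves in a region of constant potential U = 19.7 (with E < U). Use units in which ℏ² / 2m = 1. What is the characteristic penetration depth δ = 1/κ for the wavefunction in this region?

δ = 0.477

Since E < U the TISE in this region is ψ'' = κ²ψ with κ = √(2m(U − E))/ℏ.
κ = √(2 × 0.5 × 4.4) = 2.098. The penetration depth is δ = 1/κ = 0.477.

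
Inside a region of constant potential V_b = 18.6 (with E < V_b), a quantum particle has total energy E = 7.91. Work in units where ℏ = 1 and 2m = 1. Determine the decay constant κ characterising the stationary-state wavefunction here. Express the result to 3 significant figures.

Since E < V_b the TISE in this region is ψ'' = κ²ψ with κ = √(2m(V_b − E))/ℏ.
κ = √(2 × 0.5 × 10.69) = 3.270.

κ = 3.27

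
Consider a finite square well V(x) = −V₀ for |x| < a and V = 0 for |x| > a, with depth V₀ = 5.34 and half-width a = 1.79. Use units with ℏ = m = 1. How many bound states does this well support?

N = 4

Define the well-strength parameter z₀ = (a/ℏ)√(2mV₀) = 1.79 × √(2·1·5.34) = 5.850.
A new bound state (alternating even/odd) appears each time z₀ passes a multiple of π/2, so N = ⌊2z₀/π⌋ + 1 = ⌊3.724⌋ + 1 = 4.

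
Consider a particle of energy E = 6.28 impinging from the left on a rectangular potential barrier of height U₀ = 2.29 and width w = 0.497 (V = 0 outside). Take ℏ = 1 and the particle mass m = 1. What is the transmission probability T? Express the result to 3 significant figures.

Above the barrier the interior wavenumber is k₂ = √(2m(E − U₀))/ℏ = 2.825, giving phase k₂w = 1.404.
Matching at both interfaces gives T⁻¹ = 1 + U₀² sin²(k₂w) / [4E(E − U₀)] = 1.051, hence T = 0.952.

T = 0.952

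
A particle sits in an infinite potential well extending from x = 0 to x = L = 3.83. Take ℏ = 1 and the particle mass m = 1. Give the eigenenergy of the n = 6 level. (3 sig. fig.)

E = 12.1

Requiring ψ(0) = ψ(L) = 0 quantises k = nπ/L, hence E_n = ℏ²k²/2m = n²π²ℏ²/(2mL²).
E_6 = 6² × π² / (2 × 1 × 3.83²) = 12.11.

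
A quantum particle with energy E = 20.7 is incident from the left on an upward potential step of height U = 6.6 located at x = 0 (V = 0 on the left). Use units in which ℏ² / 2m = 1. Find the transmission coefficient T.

The wavenumbers are k₁ = √(2mE)/ℏ = 4.550 on the left and k₂ = √(2m(E − U))/ℏ = 3.755 on the right.
Matching ψ and ψ′ at x = 0 gives r = (k₁ − k₂)/(k₁ + k₂), so R = r² = 0.009158 and T = 1 − R = 0.9908.

T = 0.991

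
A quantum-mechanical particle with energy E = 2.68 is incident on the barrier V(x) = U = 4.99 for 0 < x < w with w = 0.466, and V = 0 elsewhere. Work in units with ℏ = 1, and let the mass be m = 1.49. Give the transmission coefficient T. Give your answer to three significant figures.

T = 0.293

E < U: inside the barrier ψ ∝ e^{±κx} with κ = √(2m(U − E))/ℏ = 2.624.
κw = 1.223, sinh(κw) = 1.551.
Matching ψ, ψ′ at both faces gives T = [1 + U² sinh²(κw) / (4E(U − E))]⁻¹ = 1/3.418 = 0.293.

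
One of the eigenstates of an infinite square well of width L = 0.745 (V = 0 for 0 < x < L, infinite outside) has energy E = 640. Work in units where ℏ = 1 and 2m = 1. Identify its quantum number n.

n = 6

For an infinite well E_n = n²π²ℏ²/(2mL²), so n = (L/πℏ)√(2mE).
n = (0.745/π) × √(2 × 0.5 × 640) = 5.999 → n = 6.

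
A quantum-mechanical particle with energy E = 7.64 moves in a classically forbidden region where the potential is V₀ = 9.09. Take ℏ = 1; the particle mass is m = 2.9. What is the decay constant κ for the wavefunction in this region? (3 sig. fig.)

κ = 2.90

Since E < V₀ the TISE in this region is ψ'' = κ²ψ with κ = √(2m(V₀ − E))/ℏ.
κ = √(2 × 2.9 × 1.45) = 2.900.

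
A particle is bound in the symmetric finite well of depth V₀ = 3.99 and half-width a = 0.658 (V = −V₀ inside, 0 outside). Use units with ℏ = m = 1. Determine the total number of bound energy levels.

N = 2

Define the well-strength parameter z₀ = (a/ℏ)√(2mV₀) = 0.658 × √(2·1·3.99) = 1.859.
The even/odd transcendental equations gain one root per π/2 in z₀, giving N = 1 + ⌊2z₀/π⌋ = 1 + ⌊1.183⌋ = 2.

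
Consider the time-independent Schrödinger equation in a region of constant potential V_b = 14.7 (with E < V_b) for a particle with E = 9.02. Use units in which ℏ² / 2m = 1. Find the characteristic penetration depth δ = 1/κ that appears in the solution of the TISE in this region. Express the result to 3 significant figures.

Since E < V_b the TISE in this region is ψ'' = κ²ψ with κ = √(2m(V_b − E))/ℏ.
κ = √(2 × 0.5 × 5.68) = 2.383. The penetration depth is δ = 1/κ = 0.420.

δ = 0.420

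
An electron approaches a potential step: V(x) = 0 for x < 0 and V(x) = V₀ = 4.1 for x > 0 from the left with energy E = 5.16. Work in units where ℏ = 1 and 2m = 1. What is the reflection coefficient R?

R = 0.142

The wavenumbers are k₁ = √(2mE)/ℏ = 2.272 on the left and k₂ = √(2m(E − V₀))/ℏ = 1.030 on the right.
Continuity of ψ and ψ′ at the step yields the reflection amplitude r = (k₁ − k₂)/(k₁ + k₂) = 0.3762; thus R = |r|² = 0.1416, T = 0.8584.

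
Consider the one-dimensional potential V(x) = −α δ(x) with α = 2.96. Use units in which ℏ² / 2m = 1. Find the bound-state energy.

E = -2.19

The bound state is ψ(x) = √κ e^{−κ|x|}. The derivative jump ψ'(0⁺) − ψ'(0⁻) = −(2mα/ℏ²)ψ(0) fixes κ = mα/ℏ² = 1.480.
Then E = −ℏ²κ²/(2m) = −mα²/(2ℏ²) = -2.190.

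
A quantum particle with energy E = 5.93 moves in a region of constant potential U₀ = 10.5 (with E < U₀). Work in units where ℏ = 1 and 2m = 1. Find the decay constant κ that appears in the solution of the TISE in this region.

κ = 2.14

Since E < U₀ the TISE in this region is ψ'' = κ²ψ with κ = √(2m(U₀ − E))/ℏ.
κ = √(2 × 0.5 × 4.57) = 2.138.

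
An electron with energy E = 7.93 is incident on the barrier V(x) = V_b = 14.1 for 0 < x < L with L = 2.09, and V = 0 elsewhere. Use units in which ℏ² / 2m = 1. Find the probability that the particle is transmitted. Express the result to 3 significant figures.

Since E < V_b the interior solution is evanescent with decay constant κ = √(2m(V_b − E))/ℏ = 2.484.
κL = 5.191, sinh(κL) = 89.86.
The exact tunnelling result is T⁻¹ = 1 + V_b² sinh²(κL) / [4E(V_b − E)] = 8204, so T = 0.000122.

T = 0.000122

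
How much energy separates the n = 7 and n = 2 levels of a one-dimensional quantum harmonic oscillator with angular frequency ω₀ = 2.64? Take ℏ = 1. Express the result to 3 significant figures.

ΔE = 13.2

E_n = ℏω₀(n + ½), so ΔE = (7 − 2) ℏω₀ = 5 × 2.64 = 13.20.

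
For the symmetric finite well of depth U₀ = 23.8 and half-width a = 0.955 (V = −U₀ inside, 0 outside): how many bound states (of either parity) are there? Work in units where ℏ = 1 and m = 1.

Define the well-strength parameter z₀ = (a/ℏ)√(2mU₀) = 0.955 × √(2·1·23.8) = 6.589.
The even/odd transcendental equations gain one root per π/2 in z₀, giving N = 1 + ⌊2z₀/π⌋ = 1 + ⌊4.195⌋ = 5.

N = 5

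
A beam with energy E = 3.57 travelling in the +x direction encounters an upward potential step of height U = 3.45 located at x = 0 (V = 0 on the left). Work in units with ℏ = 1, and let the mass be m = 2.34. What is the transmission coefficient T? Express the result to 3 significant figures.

T = 0.524

On each side the TISE gives plane waves with k = √(2m(E − V))/ℏ: k₁ = √(2·2.34·3.57) = 4.087, k₂ = √(2·2.34·0.12) = 0.7494.
Matching ψ and ψ′ at x = 0 gives r = (k₁ − k₂)/(k₁ + k₂), so R = r² = 0.4763 and T = 1 − R = 0.5237.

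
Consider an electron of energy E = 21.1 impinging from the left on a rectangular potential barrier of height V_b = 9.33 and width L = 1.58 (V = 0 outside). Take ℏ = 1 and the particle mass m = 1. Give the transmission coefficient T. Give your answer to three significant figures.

T = 0.922

Above the barrier the interior wavenumber is k₂ = √(2m(E − V_b))/ℏ = 4.852, giving phase k₂L = 7.666.
Matching at both interfaces gives T⁻¹ = 1 + V_b² sin²(k₂L) / [4E(E − V_b)] = 1.085, hence T = 0.922.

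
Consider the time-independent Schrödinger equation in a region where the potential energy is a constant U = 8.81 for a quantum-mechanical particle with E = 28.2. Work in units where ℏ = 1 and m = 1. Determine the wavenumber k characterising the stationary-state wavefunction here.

With E > U the solution is oscillatory, ψ ∝ e^{±ikx} with k = √(2m(E − U))/ℏ.
k = √(2 × 1 × 19.39) = 6.227.

k = 6.23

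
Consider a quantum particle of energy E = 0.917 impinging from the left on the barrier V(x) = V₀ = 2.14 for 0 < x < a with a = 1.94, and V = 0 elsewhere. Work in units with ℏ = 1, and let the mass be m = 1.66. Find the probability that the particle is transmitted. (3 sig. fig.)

E < V₀: inside the barrier ψ ∝ e^{±κx} with κ = √(2m(V₀ − E))/ℏ = 2.015.
κa = 3.909, sinh(κa) = 24.92.
The exact tunnelling result is T⁻¹ = 1 + V₀² sinh²(κa) / [4E(V₀ − E)] = 634.9, so T = 0.00158.

T = 0.00158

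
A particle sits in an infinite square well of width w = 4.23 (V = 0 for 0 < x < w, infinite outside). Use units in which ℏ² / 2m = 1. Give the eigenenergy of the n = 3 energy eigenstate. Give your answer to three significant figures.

Requiring ψ(0) = ψ(w) = 0 quantises k = nπ/w, hence E_n = ℏ²k²/2m = n²π²ℏ²/(2mw²).
E_3 = 3² × π² / (2 × 0.5 × 4.23²) = 4.964.

E = 4.96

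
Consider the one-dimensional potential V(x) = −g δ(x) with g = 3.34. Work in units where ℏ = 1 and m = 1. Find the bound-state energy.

For x ≠ 0 the bound state is ψ ∝ e^{−κ|x|}; integrating the TISE across the delta gives the cusp condition 2κ = 2mg/ℏ², so κ = 3.340.
Then E = −ℏ²κ²/(2m) = −mg²/(2ℏ²) = -5.578.

E = -5.58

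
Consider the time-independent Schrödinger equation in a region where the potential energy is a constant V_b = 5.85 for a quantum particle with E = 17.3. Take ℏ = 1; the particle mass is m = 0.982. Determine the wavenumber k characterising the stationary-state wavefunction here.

k = 4.74

With E > V_b the solution is oscillatory, ψ ∝ e^{±ikx} with k = √(2m(E − V_b))/ℏ.
k = √(2 × 0.982 × 11.45) = 4.742.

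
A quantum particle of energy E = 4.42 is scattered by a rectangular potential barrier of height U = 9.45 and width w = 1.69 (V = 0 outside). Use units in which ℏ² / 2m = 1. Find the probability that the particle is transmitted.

T = 0.00203

Since E < U the interior solution is evanescent with decay constant κ = √(2m(U − E))/ℏ = 2.243.
κw = 3.790, sinh(κw) = 22.12.
The exact tunnelling result is T⁻¹ = 1 + U² sinh²(κw) / [4E(U − E)] = 492.5, so T = 0.00203.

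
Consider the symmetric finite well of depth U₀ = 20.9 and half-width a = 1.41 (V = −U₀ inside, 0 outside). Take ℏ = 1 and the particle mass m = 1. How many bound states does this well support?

The dimensionless depth is z₀ = a√(2mU₀)/ℏ = 1.41 × √(41.80) = 9.116.
The even/odd transcendental equations gain one root per π/2 in z₀, giving N = 1 + ⌊2z₀/π⌋ = 1 + ⌊5.803⌋ = 6.

N = 6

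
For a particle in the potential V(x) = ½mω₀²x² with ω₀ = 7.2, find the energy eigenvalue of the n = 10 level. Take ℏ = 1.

Using E_n = (n + ½)ℏω₀: E_10 = 10.5 × 7.2 = 75.60.

E = 75.6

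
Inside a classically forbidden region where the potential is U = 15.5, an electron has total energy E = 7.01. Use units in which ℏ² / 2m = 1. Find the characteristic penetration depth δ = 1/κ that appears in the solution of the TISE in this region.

Since E < U the TISE in this region is ψ'' = κ²ψ with κ = √(2m(U − E))/ℏ.
κ = √(2 × 0.5 × 8.49) = 2.914. The penetration depth is δ = 1/κ = 0.343.

δ = 0.343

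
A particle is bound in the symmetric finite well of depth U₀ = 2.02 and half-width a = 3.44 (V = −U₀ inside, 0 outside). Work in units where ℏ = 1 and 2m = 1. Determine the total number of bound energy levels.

N = 4

Define the well-strength parameter z₀ = (a/ℏ)√(2mU₀) = 3.44 × √(2·0.5·2.02) = 4.889.
The even/odd transcendental equations gain one root per π/2 in z₀, giving N = 1 + ⌊2z₀/π⌋ = 1 + ⌊3.113⌋ = 4.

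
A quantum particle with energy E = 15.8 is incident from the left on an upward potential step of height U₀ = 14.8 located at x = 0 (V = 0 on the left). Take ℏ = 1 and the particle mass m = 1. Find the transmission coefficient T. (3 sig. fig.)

T = 0.642

The wavenumbers are k₁ = √(2mE)/ℏ = 5.621 on the left and k₂ = √(2m(E − U₀))/ℏ = 1.414 on the right.
Continuity of ψ and ψ′ at the step yields the reflection amplitude r = (k₁ − k₂)/(k₁ + k₂) = 0.5980; thus R = |r|² = 0.3576, T = 0.6424.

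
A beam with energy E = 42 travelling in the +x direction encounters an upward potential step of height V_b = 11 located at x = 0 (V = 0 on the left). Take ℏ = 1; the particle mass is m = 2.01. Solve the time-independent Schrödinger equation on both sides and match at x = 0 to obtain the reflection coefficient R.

R = 0.00574

The wavenumbers are k₁ = √(2mE)/ℏ = 12.99 on the left and k₂ = √(2m(E − V_b))/ℏ = 11.16 on the right.
Continuity of ψ and ψ′ at the step yields the reflection amplitude r = (k₁ − k₂)/(k₁ + k₂) = 0.07578; thus R = |r|² = 0.005742, T = 0.9943.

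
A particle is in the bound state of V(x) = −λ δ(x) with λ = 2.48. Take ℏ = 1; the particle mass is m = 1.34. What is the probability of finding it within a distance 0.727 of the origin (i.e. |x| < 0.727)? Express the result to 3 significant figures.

P = 0.992

The normalised bound state is ψ = √κ e^{−κ|x|} with κ = mλ/ℏ² = 3.323.
P(|x| < d) = ∫_{−d}^{d} κ e^{−2κ|x|} dx = 1 − e^{−2κd} = 1 − e^{−4.832} = 0.9920.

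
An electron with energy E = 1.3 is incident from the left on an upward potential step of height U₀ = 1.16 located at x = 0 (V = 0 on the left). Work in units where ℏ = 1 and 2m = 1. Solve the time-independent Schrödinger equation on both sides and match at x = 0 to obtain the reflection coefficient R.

The wavenumbers are k₁ = √(2mE)/ℏ = 1.140 on the left and k₂ = √(2m(E − U₀))/ℏ = 0.3742 on the right.
Matching ψ and ψ′ at x = 0 gives r = (k₁ − k₂)/(k₁ + k₂), so R = r² = 0.2559 and T = 1 − R = 0.7441.

R = 0.256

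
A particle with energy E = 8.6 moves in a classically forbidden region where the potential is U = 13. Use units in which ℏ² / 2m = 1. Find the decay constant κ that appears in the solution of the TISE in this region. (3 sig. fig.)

Since E < U the TISE in this region is ψ'' = κ²ψ with κ = √(2m(U − E))/ℏ.
κ = √(2 × 0.5 × 4.4) = 2.098.

κ = 2.10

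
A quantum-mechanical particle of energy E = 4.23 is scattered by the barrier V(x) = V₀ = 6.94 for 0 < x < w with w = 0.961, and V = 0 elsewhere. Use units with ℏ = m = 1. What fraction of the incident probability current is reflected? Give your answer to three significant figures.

R = 0.957

E < V₀: inside the barrier ψ ∝ e^{±κx} with κ = √(2m(V₀ − E))/ℏ = 2.328.
κw = 2.237, sinh(κw) = 4.631.
The exact tunnelling result is T⁻¹ = 1 + V₀² sinh²(κw) / [4E(V₀ − E)] = 23.52, so T = 0.0425.
R = 1 − T = 0.957.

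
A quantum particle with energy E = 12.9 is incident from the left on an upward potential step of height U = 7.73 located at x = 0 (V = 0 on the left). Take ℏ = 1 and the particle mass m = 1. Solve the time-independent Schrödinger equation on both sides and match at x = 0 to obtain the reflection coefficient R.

On each side the TISE gives plane waves with k = √(2m(E − V))/ℏ: k₁ = √(2·1·12.9) = 5.079, k₂ = √(2·1·5.17) = 3.216.
Matching ψ and ψ′ at x = 0 gives r = (k₁ − k₂)/(k₁ + k₂), so R = r² = 0.05049 and T = 1 − R = 0.9495.

R = 0.0505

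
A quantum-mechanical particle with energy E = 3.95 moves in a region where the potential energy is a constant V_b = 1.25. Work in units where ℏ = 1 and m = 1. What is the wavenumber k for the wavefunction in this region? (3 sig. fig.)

k = 2.32

With E > V_b the solution is oscillatory, ψ ∝ e^{±ikx} with k = √(2m(E − V_b))/ℏ.
k = √(2 × 1 × 2.7) = 2.324.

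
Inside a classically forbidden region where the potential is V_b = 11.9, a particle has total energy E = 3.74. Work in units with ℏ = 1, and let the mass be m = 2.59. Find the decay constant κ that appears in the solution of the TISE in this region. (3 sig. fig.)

κ = 6.50

Since E < V_b the TISE in this region is ψ'' = κ²ψ with κ = √(2m(V_b − E))/ℏ.
κ = √(2 × 2.59 × 8.16) = 6.501.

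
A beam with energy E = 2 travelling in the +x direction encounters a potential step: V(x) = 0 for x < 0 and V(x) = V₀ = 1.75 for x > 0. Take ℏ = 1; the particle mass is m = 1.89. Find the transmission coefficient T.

On each side the TISE gives plane waves with k = √(2m(E − V))/ℏ: k₁ = √(2·1.89·2) = 2.750, k₂ = √(2·1.89·0.25) = 0.9721.
Continuity of ψ and ψ′ at the step yields the reflection amplitude r = (k₁ − k₂)/(k₁ + k₂) = 0.4776; thus R = |r|² = 0.2281, T = 0.7719.

T = 0.772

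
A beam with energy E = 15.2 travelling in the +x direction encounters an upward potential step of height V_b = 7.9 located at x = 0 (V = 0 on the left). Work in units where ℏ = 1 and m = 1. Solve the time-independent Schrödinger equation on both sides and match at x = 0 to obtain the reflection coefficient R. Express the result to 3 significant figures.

R = 0.0329

The wavenumbers are k₁ = √(2mE)/ℏ = 5.514 on the left and k₂ = √(2m(E − V_b))/ℏ = 3.821 on the right.
Continuity of ψ and ψ′ at the step yields the reflection amplitude r = (k₁ − k₂)/(k₁ + k₂) = 0.1813; thus R = |r|² = 0.03288, T = 0.9671.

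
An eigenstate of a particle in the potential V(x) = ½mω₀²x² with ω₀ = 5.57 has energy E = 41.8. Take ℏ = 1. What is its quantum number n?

Invert E_n = (n + ½)ℏω₀: n = E/ℏω₀ − ½ = 7.004, so n = 7.

n = 7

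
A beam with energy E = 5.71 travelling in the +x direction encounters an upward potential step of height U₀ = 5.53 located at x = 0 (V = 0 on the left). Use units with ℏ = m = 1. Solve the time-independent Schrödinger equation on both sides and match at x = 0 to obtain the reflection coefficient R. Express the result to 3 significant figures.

The wavenumbers are k₁ = √(2mE)/ℏ = 3.379 on the left and k₂ = √(2m(E − U₀))/ℏ = 0.6000 on the right.
Matching ψ and ψ′ at x = 0 gives r = (k₁ − k₂)/(k₁ + k₂), so R = r² = 0.4878 and T = 1 − R = 0.5122.

R = 0.488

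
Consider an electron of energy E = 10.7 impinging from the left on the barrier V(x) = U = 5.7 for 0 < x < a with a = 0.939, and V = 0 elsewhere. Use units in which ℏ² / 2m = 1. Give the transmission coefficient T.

T = 0.898

Above the barrier the interior wavenumber is k₂ = √(2m(E − U))/ℏ = 2.236, giving phase k₂a = 2.100.
T = [1 + U² sin²(k₂a) / (4E(E − U))]⁻¹ = 1/1.113 = 0.898.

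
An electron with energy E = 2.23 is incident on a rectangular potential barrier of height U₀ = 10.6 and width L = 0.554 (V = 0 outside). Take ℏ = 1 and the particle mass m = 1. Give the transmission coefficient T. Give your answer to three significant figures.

T = 0.0284

Since E < U₀ the interior solution is evanescent with decay constant κ = √(2m(U₀ − E))/ℏ = 4.091.
κL = 2.267, sinh(κL) = 4.772.
Matching ψ, ψ′ at both faces gives T = [1 + U₀² sinh²(κL) / (4E(U₀ − E))]⁻¹ = 1/35.27 = 0.0284.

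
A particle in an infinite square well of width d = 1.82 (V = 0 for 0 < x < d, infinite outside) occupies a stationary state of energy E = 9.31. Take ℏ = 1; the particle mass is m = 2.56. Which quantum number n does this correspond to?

From E_n = n²π²ℏ²/(2md²) invert to n = √(2md²E)/(πℏ).
n = (1.82/π) × √(2 × 2.56 × 9.31) = 4.000 → n = 4.

n = 4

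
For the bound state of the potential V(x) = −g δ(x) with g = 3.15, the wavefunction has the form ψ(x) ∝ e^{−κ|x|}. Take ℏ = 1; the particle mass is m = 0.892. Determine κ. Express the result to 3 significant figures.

κ = 2.81

Integrating the TISE across x = 0 gives the cusp condition ψ'(0⁺) − ψ'(0⁻) = −(2mg/ℏ²)ψ(0).
With ψ ∝ e^{−κ|x|} this yields −2κ = −2mg/ℏ², so κ = mg/ℏ² = 2.810.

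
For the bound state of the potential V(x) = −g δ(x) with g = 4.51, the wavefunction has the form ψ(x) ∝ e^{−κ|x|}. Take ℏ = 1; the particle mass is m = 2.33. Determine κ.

κ = 10.5

Integrate −(ℏ²/2m)ψ'' − gδ(x)ψ = Eψ from −ε to +ε: the ψ'' term gives ψ'(0⁺) − ψ'(0⁻) and the δ term gives −(2mg/ℏ²)ψ(0).
With ψ ∝ e^{−κ|x|} this yields −2κ = −2mg/ℏ², so κ = mg/ℏ² = 10.51.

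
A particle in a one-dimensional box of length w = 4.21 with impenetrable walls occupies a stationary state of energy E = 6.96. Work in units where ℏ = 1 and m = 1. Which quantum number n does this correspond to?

n = 5

From E_n = n²π²ℏ²/(2mw²) invert to n = √(2mw²E)/(πℏ).
n = (4.21/π) × √(2 × 1 × 6.96) = 5.000 → n = 5.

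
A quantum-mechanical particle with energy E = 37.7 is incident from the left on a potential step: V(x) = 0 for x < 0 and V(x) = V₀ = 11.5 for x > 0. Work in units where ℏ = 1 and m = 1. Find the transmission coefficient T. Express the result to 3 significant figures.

The wavenumbers are k₁ = √(2mE)/ℏ = 8.683 on the left and k₂ = √(2m(E − V₀))/ℏ = 7.239 on the right.
Matching ψ and ψ′ at x = 0 gives r = (k₁ − k₂)/(k₁ + k₂), so R = r² = 0.008231 and T = 1 − R = 0.9918.

T = 0.992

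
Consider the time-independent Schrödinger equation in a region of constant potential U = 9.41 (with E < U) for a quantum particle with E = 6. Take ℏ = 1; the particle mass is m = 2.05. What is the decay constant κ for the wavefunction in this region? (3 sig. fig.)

Since E < U the TISE in this region is ψ'' = κ²ψ with κ = √(2m(U − E))/ℏ.
κ = √(2 × 2.05 × 3.41) = 3.739.

κ = 3.74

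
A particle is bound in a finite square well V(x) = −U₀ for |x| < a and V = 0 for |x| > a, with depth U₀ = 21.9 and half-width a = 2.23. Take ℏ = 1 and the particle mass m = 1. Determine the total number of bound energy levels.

Define the well-strength parameter z₀ = (a/ℏ)√(2mU₀) = 2.23 × √(2·1·21.9) = 14.76.
The even/odd transcendental equations gain one root per π/2 in z₀, giving N = 1 + ⌊2z₀/π⌋ = 1 + ⌊9.396⌋ = 10.

N = 10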